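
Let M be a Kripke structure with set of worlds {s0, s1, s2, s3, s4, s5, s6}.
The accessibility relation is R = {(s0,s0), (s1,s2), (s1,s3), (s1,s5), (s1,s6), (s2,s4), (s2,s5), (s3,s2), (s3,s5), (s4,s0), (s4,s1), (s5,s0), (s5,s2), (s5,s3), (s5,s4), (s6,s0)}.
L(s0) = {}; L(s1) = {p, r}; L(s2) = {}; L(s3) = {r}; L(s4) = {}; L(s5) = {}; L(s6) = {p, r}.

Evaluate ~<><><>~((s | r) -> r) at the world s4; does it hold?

At s4: <><><>~((s | r) -> r) is false, so ~<><><>~((s | r) -> r) is true.
  At s4: <><><>~((s | r) -> r) requires <><>~((s | r) -> r) at some successor in {s0, s1}.
    At s0: <><>~((s | r) -> r) is false.
    At s1: <><>~((s | r) -> r) is false.
  So <><><>~((s | r) -> r) is false at s4.

Yes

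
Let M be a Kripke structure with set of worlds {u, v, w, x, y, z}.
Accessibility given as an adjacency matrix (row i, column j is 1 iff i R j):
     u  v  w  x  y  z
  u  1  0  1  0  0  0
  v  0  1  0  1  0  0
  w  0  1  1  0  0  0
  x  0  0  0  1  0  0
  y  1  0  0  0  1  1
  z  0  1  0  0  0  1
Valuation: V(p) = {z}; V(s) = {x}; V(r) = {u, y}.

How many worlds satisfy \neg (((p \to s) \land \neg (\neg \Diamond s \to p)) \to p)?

3

Let φ = \neg (((p \to s) \land \neg (\neg \Diamond s \to p)) \to p). Evaluate φ at each world:
  u (successors {u, w}): φ is true.
  v (successors {v, x}): φ is false.
  w (successors {v, w}): φ is true.
  x (successors {x}): φ is false.
  y (successors {u, y, z}): φ is true.
  z (successors {v, z}): φ is false.
For instance, at w:
  At w: ((p \to s) \land \neg (\neg \Diamond s \to p)) \to p is false, so \neg (((p \to s) \land \neg (\neg \Diamond s \to p)) \to p) is true.
    At w: (p \to s) \land \neg (\neg \Diamond s \to p) is true, p is false, so ((p \to s) \land \neg (\neg \Diamond s \to p)) \to p is false.
      At w: p \to s is true, \neg (\neg \Diamond s \to p) is true, so (p \to s) \land \neg (\neg \Diamond s \to p) is true.
Satisfying worlds: {u, w, y}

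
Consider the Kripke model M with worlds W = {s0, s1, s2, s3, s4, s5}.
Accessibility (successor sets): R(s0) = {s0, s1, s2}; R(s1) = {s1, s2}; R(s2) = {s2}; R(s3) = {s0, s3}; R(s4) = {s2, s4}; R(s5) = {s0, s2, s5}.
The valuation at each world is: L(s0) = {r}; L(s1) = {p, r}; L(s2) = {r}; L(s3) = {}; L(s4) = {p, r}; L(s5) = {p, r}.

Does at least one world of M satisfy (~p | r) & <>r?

Let φ = (~p | r) & <>r. Evaluate φ at each world:
  s0 (successors {s0, s1, s2}): φ is true.
  s1 (successors {s1, s2}): φ is true.
  s2 (successors {s2}): φ is true.
  s3 (successors {s0, s3}): φ is true.
  s4 (successors {s2, s4}): φ is true.
  s5 (successors {s0, s2, s5}): φ is true.
Detail at s0 (witness):
  At s0: ~p | r is true, <>r is true, so (~p | r) & <>r is true.
    At s0: <>r requires r at some successor in {s0, s1, s2}.
      r holds at s0, so <>r is true at s0.

Yes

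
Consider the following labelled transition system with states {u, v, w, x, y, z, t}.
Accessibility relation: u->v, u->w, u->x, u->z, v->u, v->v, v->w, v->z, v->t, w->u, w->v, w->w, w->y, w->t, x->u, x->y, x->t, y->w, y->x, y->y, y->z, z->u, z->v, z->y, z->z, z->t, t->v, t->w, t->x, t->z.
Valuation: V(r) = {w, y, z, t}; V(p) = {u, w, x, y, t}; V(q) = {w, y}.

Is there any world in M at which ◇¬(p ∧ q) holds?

Yes

Recall that ◇ψ holds at a world iff ψ holds at some accessible world.
Let φ = ◇¬(p ∧ q). Evaluate φ at each world:
  u (successors {v, w, x, z}): φ is true.
  v (successors {u, v, w, z, t}): φ is true.
  w (successors {u, v, w, y, t}): φ is true.
  x (successors {u, y, t}): φ is true.
  y (successors {w, x, y, z}): φ is true.
  z (successors {u, v, y, z, t}): φ is true.
  t (successors {v, w, x, z}): φ is true.
Detail at u (witness):
  At u: ◇¬(p ∧ q) requires ¬(p ∧ q) at some successor in {v, w, x, z}.
    ¬(p ∧ q) holds at v, so ◇¬(p ∧ q) is true at u.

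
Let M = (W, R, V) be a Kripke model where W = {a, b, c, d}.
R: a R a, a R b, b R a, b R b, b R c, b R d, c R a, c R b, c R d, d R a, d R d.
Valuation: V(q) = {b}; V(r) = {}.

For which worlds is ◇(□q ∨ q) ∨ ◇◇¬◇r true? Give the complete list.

a, b, c, d

Let φ = ◇(□q ∨ q) ∨ ◇◇¬◇r. Evaluate φ at each world:
  a (successors {a, b}): φ is true.
  b (successors {a, b, c, d}): φ is true.
  c (successors {a, b, d}): φ is true.
  d (successors {a, d}): φ is true.
For instance, at b:
  At b: ◇(□q ∨ q) is true, ◇◇¬◇r is true, so ◇(□q ∨ q) ∨ ◇◇¬◇r is true.
    At b: ◇(□q ∨ q) requires □q ∨ q at some successor in {a, b, c, d}.
      □q ∨ q holds at b, so ◇(□q ∨ q) is true at b.
    At b: ◇◇¬◇r requires ◇¬◇r at some successor in {a, b, c, d}.
      ◇¬◇r holds at a, so ◇◇¬◇r is true at b.
Satisfying worlds: {a, b, c, d}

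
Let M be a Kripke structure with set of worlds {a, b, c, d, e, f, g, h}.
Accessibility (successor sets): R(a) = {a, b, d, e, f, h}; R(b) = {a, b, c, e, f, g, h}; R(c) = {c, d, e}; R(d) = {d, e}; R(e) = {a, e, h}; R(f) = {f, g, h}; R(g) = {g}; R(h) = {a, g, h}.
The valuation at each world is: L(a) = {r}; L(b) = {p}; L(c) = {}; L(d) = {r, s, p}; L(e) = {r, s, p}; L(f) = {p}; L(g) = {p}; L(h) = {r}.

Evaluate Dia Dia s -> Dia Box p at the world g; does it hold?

Yes

At g: Dia Dia s is false, Dia Box p is true, so Dia Dia s -> Dia Box p is true.
  At g: Dia Dia s requires Dia s at some successor in {g}.
    At g: Dia s is false.
  So Dia Dia s is false at g.
  At g: Dia Box p requires Box p at some successor in {g}.
    Box p holds at g, so Dia Box p is true at g.
      At g: Box p requires p at every successor {g}.
        At g: p is true.
      So Box p is true at g.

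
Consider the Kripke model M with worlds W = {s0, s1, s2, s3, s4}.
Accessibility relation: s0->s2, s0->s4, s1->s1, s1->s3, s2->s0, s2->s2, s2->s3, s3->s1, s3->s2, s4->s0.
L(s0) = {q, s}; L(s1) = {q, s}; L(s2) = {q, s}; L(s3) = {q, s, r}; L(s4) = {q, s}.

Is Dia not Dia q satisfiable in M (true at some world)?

No

Recall that Dia ψ holds at a world iff ψ holds at some accessible world.
Let φ = Dia not Dia q. Evaluate φ at each world:
  s0 (successors {s2, s4}): φ is false.
  s1 (successors {s1, s3}): φ is false.
  s2 (successors {s0, s2, s3}): φ is false.
  s3 (successors {s1, s2}): φ is false.
  s4 (successors {s0}): φ is false.
For instance, at s3:
  At s3: Dia not Dia q requires not Dia q at some successor in {s1, s2}.
    At s1: not Dia q is false.
    At s2: not Dia q is false.
  So Dia not Dia q is false at s3.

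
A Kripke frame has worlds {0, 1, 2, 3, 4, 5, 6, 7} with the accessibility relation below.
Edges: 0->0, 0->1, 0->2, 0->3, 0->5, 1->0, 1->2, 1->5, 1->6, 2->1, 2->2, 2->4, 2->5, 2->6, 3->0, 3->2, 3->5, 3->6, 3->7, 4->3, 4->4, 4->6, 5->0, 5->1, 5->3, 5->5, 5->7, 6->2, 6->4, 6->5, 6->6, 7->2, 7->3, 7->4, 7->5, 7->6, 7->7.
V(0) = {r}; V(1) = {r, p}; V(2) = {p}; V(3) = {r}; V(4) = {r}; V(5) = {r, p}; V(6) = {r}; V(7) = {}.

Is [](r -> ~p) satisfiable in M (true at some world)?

Let φ = [](r -> ~p). Evaluate φ at each world:
  0 (successors {0, 1, 2, 3, 5}): φ is false.
  1 (successors {0, 2, 5, 6}): φ is false.
  2 (successors {1, 2, 4, 5, 6}): φ is false.
  3 (successors {0, 2, 5, 6, 7}): φ is false.
  4 (successors {3, 4, 6}): φ is true.
  5 (successors {0, 1, 3, 5, 7}): φ is false.
  6 (successors {2, 4, 5, 6}): φ is false.
  7 (successors {2, 3, 4, 5, 6, 7}): φ is false.
Detail at 4 (witness):
  At 4: [](r -> ~p) requires r -> ~p at every successor {3, 4, 6}.
    At 3: r -> ~p is true.
    At 4: r -> ~p is true.
    At 6: r -> ~p is true.
  So [](r -> ~p) is true at 4.

Yes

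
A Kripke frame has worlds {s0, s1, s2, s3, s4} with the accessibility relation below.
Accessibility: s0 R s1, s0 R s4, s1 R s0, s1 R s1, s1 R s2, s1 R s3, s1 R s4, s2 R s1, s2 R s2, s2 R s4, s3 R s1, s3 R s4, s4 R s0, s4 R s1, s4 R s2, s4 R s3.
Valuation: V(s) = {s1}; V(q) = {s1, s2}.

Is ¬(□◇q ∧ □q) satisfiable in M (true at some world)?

Let φ = ¬(□◇q ∧ □q). Evaluate φ at each world:
  s0 (successors {s1, s4}): φ is true.
  s1 (successors {s0, s1, s2, s3, s4}): φ is true.
  s2 (successors {s1, s2, s4}): φ is true.
  s3 (successors {s1, s4}): φ is true.
  s4 (successors {s0, s1, s2, s3}): φ is true.
Detail at s0 (witness):
  At s0: □◇q ∧ □q is false, so ¬(□◇q ∧ □q) is true.
    At s0: □◇q is true, □q is false, so □◇q ∧ □q is false.
      At s0: □◇q requires ◇q at every successor {s1, s4}.
        At s1: ◇q is true.
        At s4: ◇q is true.
      So □◇q is true at s0.
      At s0: □q requires q at every successor {s1, s4}.
        q fails at s4, so □q is false at s0.

Yes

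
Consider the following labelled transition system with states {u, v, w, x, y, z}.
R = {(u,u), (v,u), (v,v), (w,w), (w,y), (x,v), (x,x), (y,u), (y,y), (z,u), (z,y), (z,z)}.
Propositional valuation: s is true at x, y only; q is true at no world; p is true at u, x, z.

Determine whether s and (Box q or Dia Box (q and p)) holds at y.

At y: s is true, Box q or Dia Box (q and p) is false, so s and (Box q or Dia Box (q and p)) is false.
  At y: Box q is false, Dia Box (q and p) is false, so Box q or Dia Box (q and p) is false.
    At y: Box q requires q at every successor {u, y}.
      q fails at u, so Box q is false at y.
    At y: Dia Box (q and p) requires Box (q and p) at some successor in {u, y}.
      At u: Box (q and p) is false.
      At y: Box (q and p) is false.
    So Dia Box (q and p) is false at y.

No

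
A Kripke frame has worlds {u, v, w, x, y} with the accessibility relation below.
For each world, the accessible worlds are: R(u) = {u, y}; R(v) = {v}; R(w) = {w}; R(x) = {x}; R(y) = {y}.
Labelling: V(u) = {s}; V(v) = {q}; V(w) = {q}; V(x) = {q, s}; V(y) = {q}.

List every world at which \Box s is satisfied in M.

x

Let φ = \Box s. Evaluate φ at each world:
  u (successors {u, y}): φ is false.
  v (successors {v}): φ is false.
  w (successors {w}): φ is false.
  x (successors {x}): φ is true.
  y (successors {y}): φ is false.
For instance, at v:
  At v: \Box s requires s at every successor {v}.
    s fails at v, so \Box s is false at v.
Satisfying worlds: {x}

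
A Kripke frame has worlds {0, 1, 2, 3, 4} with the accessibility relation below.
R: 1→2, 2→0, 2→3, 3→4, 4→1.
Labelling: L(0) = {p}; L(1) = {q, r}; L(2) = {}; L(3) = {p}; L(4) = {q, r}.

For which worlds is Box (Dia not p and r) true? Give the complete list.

0, 3, 4

Recall that Box ψ holds at a world iff ψ holds at every accessible world, and Dia ψ holds iff ψ holds at some accessible world.
Let φ = Box (Dia not p and r). Evaluate φ at each world:
  0 (successors ∅): φ is true.
  1 (successors {2}): φ is false.
  2 (successors {0, 3}): φ is false.
  3 (successors {4}): φ is true.
  4 (successors {1}): φ is true.
For instance, at 1:
  At 1: Box (Dia not p and r) requires Dia not p and r at every successor {2}.
    Dia not p and r fails at 2, so Box (Dia not p and r) is false at 1.
      At 2: Dia not p is false, r is false, so Dia not p and r is false.
Satisfying worlds: {0, 3, 4}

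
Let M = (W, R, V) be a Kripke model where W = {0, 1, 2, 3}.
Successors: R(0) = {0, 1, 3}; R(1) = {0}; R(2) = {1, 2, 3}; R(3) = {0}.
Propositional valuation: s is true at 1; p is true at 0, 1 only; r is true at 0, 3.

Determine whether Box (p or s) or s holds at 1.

At 1: Box (p or s) is true, s is true, so Box (p or s) or s is true.
  At 1: Box (p or s) requires p or s at every successor {0}.
    At 0: p or s is true.
  So Box (p or s) is true at 1.

Yes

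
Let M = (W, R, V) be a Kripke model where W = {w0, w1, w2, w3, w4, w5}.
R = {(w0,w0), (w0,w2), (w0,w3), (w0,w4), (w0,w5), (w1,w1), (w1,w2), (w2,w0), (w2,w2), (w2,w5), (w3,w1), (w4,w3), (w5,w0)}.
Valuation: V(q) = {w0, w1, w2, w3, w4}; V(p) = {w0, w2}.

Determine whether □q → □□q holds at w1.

At w1: □q is true, □□q is false, so □q → □□q is false.
  At w1: □q requires q at every successor {w1, w2}.
    At w1: q is true.
    At w2: q is true.
  So □q is true at w1.
  At w1: □□q requires □q at every successor {w1, w2}.
    □q fails at w2, so □□q is false at w1.
      At w2: □q requires q at every successor {w0, w2, w5}.
        q fails at w5, so □q is false at w2.

No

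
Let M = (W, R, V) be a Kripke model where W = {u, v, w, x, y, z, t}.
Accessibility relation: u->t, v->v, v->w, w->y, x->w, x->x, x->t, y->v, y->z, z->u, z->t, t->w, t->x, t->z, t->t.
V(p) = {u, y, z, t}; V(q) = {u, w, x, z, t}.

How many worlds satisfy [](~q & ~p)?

Let φ = [](~q & ~p). Evaluate φ at each world:
  u (successors {t}): φ is false.
  v (successors {v, w}): φ is false.
  w (successors {y}): φ is false.
  x (successors {w, x, t}): φ is false.
  y (successors {v, z}): φ is false.
  z (successors {u, t}): φ is false.
  t (successors {w, x, z, t}): φ is false.
For instance, at v:
  At v: [](~q & ~p) requires ~q & ~p at every successor {v, w}.
    ~q & ~p fails at w, so [](~q & ~p) is false at v.
Satisfying worlds: none.

0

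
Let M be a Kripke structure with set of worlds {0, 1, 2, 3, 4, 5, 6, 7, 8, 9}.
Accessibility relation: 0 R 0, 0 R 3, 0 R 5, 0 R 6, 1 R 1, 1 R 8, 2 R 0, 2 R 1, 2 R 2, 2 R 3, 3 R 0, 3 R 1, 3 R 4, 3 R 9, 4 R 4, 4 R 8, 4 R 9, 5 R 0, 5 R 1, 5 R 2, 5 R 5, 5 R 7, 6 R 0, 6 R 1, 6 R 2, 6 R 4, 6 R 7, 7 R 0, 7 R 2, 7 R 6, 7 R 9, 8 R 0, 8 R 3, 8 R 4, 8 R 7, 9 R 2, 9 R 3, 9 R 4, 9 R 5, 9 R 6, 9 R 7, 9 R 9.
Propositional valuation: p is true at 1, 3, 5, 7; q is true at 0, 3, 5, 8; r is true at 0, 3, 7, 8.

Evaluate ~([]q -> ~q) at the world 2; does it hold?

At 2: []q -> ~q is true, so ~([]q -> ~q) is false.
  At 2: []q is false, ~q is true, so []q -> ~q is true.
    At 2: []q requires q at every successor {0, 1, 2, 3}.
      q fails at 1, so []q is false at 2.

No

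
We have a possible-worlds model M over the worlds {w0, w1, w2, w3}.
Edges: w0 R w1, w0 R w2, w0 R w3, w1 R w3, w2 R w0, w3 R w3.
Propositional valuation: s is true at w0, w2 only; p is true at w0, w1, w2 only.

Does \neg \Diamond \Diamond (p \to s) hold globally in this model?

Let φ = \neg \Diamond \Diamond (p \to s). Evaluate φ at each world:
  w0 (successors {w1, w2, w3}): φ is false.
  w1 (successors {w3}): φ is false.
  w2 (successors {w0}): φ is false.
  w3 (successors {w3}): φ is false.
Detail at w0 (counterexample):
  At w0: \Diamond \Diamond (p \to s) is true, so \neg \Diamond \Diamond (p \to s) is false.
    At w0: \Diamond \Diamond (p \to s) requires \Diamond (p \to s) at some successor in {w1, w2, w3}.
      \Diamond (p \to s) holds at w1, so \Diamond \Diamond (p \to s) is true at w0.

No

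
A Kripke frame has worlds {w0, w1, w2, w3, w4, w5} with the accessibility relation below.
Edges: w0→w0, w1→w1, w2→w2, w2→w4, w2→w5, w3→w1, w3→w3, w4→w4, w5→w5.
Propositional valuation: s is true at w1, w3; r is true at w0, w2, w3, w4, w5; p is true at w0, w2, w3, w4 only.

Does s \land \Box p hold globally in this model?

No

Recall that \Box ψ holds at a world iff ψ holds at every accessible world, and \Diamond ψ holds iff ψ holds at some accessible world.
Let φ = s \land \Box p. Evaluate φ at each world:
  w0 (successors {w0}): φ is false.
  w1 (successors {w1}): φ is false.
  w2 (successors {w2, w4, w5}): φ is false.
  w3 (successors {w1, w3}): φ is false.
  w4 (successors {w4}): φ is false.
  w5 (successors {w5}): φ is false.
Detail at w0 (counterexample):
  At w0: s is false, \Box p is true, so s \land \Box p is false.
    At w0: \Box p requires p at every successor {w0}.
      At w0: p is true.
    So \Box p is true at w0.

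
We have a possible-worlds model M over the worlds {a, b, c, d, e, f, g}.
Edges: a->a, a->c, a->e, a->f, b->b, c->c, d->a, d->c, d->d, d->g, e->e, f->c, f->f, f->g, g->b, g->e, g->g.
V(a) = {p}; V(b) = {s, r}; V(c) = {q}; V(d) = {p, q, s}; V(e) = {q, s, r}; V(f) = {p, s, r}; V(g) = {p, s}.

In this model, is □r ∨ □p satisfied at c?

At c: □r is false, □p is false, so □r ∨ □p is false.
  At c: □r requires r at every successor {c}.
    r fails at c, so □r is false at c.
  At c: □p requires p at every successor {c}.
    p fails at c, so □p is false at c.

No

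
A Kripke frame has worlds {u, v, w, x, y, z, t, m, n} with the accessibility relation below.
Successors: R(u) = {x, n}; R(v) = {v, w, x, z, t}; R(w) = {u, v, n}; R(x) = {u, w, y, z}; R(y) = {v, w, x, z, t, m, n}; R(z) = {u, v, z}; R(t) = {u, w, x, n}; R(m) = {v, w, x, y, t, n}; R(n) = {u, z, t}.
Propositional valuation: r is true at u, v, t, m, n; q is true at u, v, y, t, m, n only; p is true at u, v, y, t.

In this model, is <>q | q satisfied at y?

Yes

At y: <>q is true, q is true, so <>q | q is true.
  At y: <>q requires q at some successor in {v, w, x, z, t, m, n}.
    q holds at v, so <>q is true at y.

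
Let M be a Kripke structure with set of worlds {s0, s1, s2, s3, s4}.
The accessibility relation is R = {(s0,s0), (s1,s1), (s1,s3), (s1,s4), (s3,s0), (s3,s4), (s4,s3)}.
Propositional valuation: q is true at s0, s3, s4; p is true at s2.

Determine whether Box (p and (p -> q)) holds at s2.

Yes

At s2: no accessible worlds, so Box (p and (p -> q)) holds vacuously.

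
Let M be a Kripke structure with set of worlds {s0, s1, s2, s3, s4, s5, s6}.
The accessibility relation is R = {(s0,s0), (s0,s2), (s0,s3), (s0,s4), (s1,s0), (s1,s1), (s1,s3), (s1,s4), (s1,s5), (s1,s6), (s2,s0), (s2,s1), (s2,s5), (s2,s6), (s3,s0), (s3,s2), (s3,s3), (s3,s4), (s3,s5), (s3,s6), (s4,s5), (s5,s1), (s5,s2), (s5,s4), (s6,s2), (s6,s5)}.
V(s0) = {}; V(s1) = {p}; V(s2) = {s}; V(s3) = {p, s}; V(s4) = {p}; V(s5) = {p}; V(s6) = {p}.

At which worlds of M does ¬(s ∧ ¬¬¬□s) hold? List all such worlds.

s0, s1, s4, s5, s6

Recall that □ψ holds at a world iff ψ holds at every accessible world, and ◇ψ holds iff ψ holds at some accessible world.
Let φ = ¬(s ∧ ¬¬¬□s). Evaluate φ at each world:
  s0 (successors {s0, s2, s3, s4}): φ is true.
  s1 (successors {s0, s1, s3, s4, s5, s6}): φ is true.
  s2 (successors {s0, s1, s5, s6}): φ is false.
  s3 (successors {s0, s2, s3, s4, s5, s6}): φ is false.
  s4 (successors {s5}): φ is true.
  s5 (successors {s1, s2, s4}): φ is true.
  s6 (successors {s2, s5}): φ is true.
For instance, at s1:
  At s1: s ∧ ¬¬¬□s is false, so ¬(s ∧ ¬¬¬□s) is true.
    At s1: s is false, ¬¬¬□s is true, so s ∧ ¬¬¬□s is false.
      At s1: ¬¬□s is false, so ¬¬¬□s is true.
Satisfying worlds: {s0, s1, s4, s5, s6}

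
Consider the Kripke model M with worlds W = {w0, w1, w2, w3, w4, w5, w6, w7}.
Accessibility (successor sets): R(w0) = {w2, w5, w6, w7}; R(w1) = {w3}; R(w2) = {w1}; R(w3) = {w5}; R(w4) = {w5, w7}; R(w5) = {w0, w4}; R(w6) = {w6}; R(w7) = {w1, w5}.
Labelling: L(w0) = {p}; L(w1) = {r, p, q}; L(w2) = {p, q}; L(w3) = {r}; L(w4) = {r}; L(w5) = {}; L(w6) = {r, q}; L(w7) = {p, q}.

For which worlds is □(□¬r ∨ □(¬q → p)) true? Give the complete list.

Recall that □ψ holds at a world iff ψ holds at every accessible world, and ◇ψ holds iff ψ holds at some accessible world.
Let φ = □(□¬r ∨ □(¬q → p)). Evaluate φ at each world:
  w0 (successors {w2, w5, w6, w7}): φ is false.
  w1 (successors {w3}): φ is true.
  w2 (successors {w1}): φ is false.
  w3 (successors {w5}): φ is false.
  w4 (successors {w5, w7}): φ is false.
  w5 (successors {w0, w4}): φ is false.
  w6 (successors {w6}): φ is true.
  w7 (successors {w1, w5}): φ is false.
For instance, at w0:
  At w0: □(□¬r ∨ □(¬q → p)) requires □¬r ∨ □(¬q → p) at every successor {w2, w5, w6, w7}.
    □¬r ∨ □(¬q → p) fails at w5, so □(□¬r ∨ □(¬q → p)) is false at w0.
      At w5: □¬r is false, □(¬q → p) is false, so □¬r ∨ □(¬q → p) is false.
Satisfying worlds: {w1, w6}

w1, w6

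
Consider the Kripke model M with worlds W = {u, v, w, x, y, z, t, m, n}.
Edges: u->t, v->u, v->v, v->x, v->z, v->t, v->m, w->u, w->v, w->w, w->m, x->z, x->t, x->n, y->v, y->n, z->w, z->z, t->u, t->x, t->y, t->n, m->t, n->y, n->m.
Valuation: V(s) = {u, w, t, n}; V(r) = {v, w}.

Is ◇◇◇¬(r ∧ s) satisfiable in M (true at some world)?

Yes

Let φ = ◇◇◇¬(r ∧ s). Evaluate φ at each world:
  u (successors {t}): φ is true.
  v (successors {u, v, x, z, t, m}): φ is true.
  w (successors {u, v, w, m}): φ is true.
  x (successors {z, t, n}): φ is true.
  y (successors {v, n}): φ is true.
  z (successors {w, z}): φ is true.
  t (successors {u, x, y, n}): φ is true.
  m (successors {t}): φ is true.
  n (successors {y, m}): φ is true.
Detail at u (witness):
  At u: ◇◇◇¬(r ∧ s) requires ◇◇¬(r ∧ s) at some successor in {t}.
    ◇◇¬(r ∧ s) holds at t, so ◇◇◇¬(r ∧ s) is true at u.
      At t: ◇◇¬(r ∧ s) requires ◇¬(r ∧ s) at some successor in {u, x, y, n}.
        ◇¬(r ∧ s) holds at u, so ◇◇¬(r ∧ s) is true at t.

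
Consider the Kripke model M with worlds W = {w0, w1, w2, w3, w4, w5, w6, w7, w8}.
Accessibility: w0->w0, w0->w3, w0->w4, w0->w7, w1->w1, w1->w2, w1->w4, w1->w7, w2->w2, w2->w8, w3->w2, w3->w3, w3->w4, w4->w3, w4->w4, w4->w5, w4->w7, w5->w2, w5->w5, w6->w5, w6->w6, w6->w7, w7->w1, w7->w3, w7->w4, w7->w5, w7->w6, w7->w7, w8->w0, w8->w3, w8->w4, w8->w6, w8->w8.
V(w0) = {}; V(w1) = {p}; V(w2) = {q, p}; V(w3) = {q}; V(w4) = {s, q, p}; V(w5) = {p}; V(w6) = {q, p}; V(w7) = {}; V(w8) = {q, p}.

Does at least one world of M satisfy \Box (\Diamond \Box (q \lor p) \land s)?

Let φ = \Box (\Diamond \Box (q \lor p) \land s). Evaluate φ at each world:
  w0 (successors {w0, w3, w4, w7}): φ is false.
  w1 (successors {w1, w2, w4, w7}): φ is false.
  w2 (successors {w2, w8}): φ is false.
  w3 (successors {w2, w3, w4}): φ is false.
  w4 (successors {w3, w4, w5, w7}): φ is false.
  w5 (successors {w2, w5}): φ is false.
  w6 (successors {w5, w6, w7}): φ is false.
  w7 (successors {w1, w3, w4, w5, w6, w7}): φ is false.
  w8 (successors {w0, w3, w4, w6, w8}): φ is false.
For instance, at w4:
  At w4: \Box (\Diamond \Box (q \lor p) \land s) requires \Diamond \Box (q \lor p) \land s at every successor {w3, w4, w5, w7}.
    \Diamond \Box (q \lor p) \land s fails at w3, so \Box (\Diamond \Box (q \lor p) \land s) is false at w4.
      At w3: \Diamond \Box (q \lor p) is true, s is false, so \Diamond \Box (q \lor p) \land s is false.

No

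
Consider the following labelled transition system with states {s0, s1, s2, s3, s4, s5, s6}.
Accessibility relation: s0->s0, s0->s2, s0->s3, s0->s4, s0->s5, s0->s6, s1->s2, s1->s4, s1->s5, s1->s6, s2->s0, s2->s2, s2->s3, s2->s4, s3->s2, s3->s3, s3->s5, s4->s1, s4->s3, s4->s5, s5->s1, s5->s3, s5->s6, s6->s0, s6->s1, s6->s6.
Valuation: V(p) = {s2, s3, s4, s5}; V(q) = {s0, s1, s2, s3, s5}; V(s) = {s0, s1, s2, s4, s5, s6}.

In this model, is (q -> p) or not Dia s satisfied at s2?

Yes

Recall that Dia ψ holds at a world iff ψ holds at some accessible world.
At s2: q -> p is true, not Dia s is false, so (q -> p) or not Dia s is true.
  At s2: Dia s is true, so not Dia s is false.
    At s2: Dia s requires s at some successor in {s0, s2, s3, s4}.
      s holds at s0, so Dia s is true at s2.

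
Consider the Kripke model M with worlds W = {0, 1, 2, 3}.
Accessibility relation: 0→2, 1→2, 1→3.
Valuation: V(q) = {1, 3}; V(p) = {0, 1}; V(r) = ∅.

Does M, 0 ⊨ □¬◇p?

Yes

At 0: □¬◇p requires ¬◇p at every successor {2}.
    At 2: ◇p is false, so ¬◇p is true.
      At 2: no accessible worlds, so ◇p is false.
So □¬◇p is true at 0.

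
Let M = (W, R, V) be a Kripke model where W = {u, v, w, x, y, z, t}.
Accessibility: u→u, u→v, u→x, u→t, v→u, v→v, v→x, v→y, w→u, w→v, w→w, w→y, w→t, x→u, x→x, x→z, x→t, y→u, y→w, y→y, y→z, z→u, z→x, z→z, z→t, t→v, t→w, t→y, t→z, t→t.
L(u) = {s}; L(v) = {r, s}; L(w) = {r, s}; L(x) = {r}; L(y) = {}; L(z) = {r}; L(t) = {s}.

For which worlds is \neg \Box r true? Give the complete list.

u, v, w, x, y, z, t

Recall that \Box ψ holds at a world iff ψ holds at every accessible world, and \Diamond ψ holds iff ψ holds at some accessible world.
Let φ = \neg \Box r. Evaluate φ at each world:
  u (successors {u, v, x, t}): φ is true.
  v (successors {u, v, x, y}): φ is true.
  w (successors {u, v, w, y, t}): φ is true.
  x (successors {u, x, z, t}): φ is true.
  y (successors {u, w, y, z}): φ is true.
  z (successors {u, x, z, t}): φ is true.
  t (successors {v, w, y, z, t}): φ is true.
For instance, at v:
  At v: \Box r is false, so \neg \Box r is true.
    At v: \Box r requires r at every successor {u, v, x, y}.
      r fails at u, so \Box r is false at v.
Satisfying worlds: {u, v, w, x, y, z, t}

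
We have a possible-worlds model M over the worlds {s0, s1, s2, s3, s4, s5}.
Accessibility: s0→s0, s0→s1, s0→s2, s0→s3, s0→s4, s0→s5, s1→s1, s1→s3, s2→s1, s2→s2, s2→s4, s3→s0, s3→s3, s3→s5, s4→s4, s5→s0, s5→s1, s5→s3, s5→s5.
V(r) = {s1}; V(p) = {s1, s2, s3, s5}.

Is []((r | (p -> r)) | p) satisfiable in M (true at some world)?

Let φ = []((r | (p -> r)) | p). Evaluate φ at each world:
  s0 (successors {s0, s1, s2, s3, s4, s5}): φ is true.
  s1 (successors {s1, s3}): φ is true.
  s2 (successors {s1, s2, s4}): φ is true.
  s3 (successors {s0, s3, s5}): φ is true.
  s4 (successors {s4}): φ is true.
  s5 (successors {s0, s1, s3, s5}): φ is true.
Detail at s0 (witness):
  At s0: []((r | (p -> r)) | p) requires (r | (p -> r)) | p at every successor {s0, s1, s2, s3, s4, s5}.
    At s0: (r | (p -> r)) | p is true.
    At s1: (r | (p -> r)) | p is true.
    At s2: (r | (p -> r)) | p is true.
    At s3: (r | (p -> r)) | p is true.
    At s4: (r | (p -> r)) | p is true.
    At s5: (r | (p -> r)) | p is true.
  So []((r | (p -> r)) | p) is true at s0.

Yes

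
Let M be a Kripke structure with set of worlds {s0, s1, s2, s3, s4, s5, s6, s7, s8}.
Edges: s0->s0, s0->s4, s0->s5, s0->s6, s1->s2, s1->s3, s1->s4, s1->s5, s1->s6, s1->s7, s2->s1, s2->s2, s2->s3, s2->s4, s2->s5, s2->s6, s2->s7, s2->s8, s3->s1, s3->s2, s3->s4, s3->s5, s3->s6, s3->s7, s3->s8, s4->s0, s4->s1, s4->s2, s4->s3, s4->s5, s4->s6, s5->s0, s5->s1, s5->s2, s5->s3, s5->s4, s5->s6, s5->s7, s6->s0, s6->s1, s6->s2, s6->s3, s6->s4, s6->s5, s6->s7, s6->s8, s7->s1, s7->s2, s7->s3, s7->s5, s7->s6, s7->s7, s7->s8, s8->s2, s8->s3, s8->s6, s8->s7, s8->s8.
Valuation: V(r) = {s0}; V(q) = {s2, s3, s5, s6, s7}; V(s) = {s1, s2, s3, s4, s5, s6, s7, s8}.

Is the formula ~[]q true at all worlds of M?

Yes

Recall that []ψ holds at a world iff ψ holds at every accessible world, and <>ψ holds iff ψ holds at some accessible world.
Let φ = ~[]q. Evaluate φ at each world:
  s0 (successors {s0, s4, s5, s6}): φ is true.
  s1 (successors {s2, s3, s4, s5, s6, s7}): φ is true.
  s2 (successors {s1, s2, s3, s4, s5, s6, s7, s8}): φ is true.
  s3 (successors {s1, s2, s4, s5, s6, s7, s8}): φ is true.
  s4 (successors {s0, s1, s2, s3, s5, s6}): φ is true.
  s5 (successors {s0, s1, s2, s3, s4, s6, s7}): φ is true.
  s6 (successors {s0, s1, s2, s3, s4, s5, s7, s8}): φ is true.
  s7 (successors {s1, s2, s3, s5, s6, s7, s8}): φ is true.
  s8 (successors {s2, s3, s6, s7, s8}): φ is true.
For instance, at s1:
  At s1: []q is false, so ~[]q is true.
    At s1: []q requires q at every successor {s2, s3, s4, s5, s6, s7}.
      q fails at s4, so []q is false at s1.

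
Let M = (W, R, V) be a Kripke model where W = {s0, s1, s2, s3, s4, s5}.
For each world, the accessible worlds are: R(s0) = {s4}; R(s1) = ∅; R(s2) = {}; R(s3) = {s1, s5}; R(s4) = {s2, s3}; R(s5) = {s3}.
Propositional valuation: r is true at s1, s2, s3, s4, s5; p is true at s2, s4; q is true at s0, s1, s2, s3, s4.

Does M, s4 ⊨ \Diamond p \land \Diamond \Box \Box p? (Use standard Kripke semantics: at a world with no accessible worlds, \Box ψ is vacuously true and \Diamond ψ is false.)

Recall that \Box ψ holds at a world iff ψ holds at every accessible world, and \Diamond ψ holds iff ψ holds at some accessible world.
At s4: \Diamond p is true, \Diamond \Box \Box p is true, so \Diamond p \land \Diamond \Box \Box p is true.
  At s4: \Diamond p requires p at some successor in {s2, s3}.
    p holds at s2, so \Diamond p is true at s4.
  At s4: \Diamond \Box \Box p requires \Box \Box p at some successor in {s2, s3}.
    \Box \Box p holds at s2, so \Diamond \Box \Box p is true at s4.
      At s2: no accessible worlds, so \Box \Box p holds vacuously.

Yes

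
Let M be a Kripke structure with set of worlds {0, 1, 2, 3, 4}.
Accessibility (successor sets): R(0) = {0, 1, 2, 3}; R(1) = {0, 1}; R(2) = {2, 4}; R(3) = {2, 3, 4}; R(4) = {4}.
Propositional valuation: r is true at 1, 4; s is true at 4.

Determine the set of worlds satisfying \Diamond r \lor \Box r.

Recall that \Box ψ holds at a world iff ψ holds at every accessible world, and \Diamond ψ holds iff ψ holds at some accessible world.
Let φ = \Diamond r \lor \Box r. Evaluate φ at each world:
  0 (successors {0, 1, 2, 3}): φ is true.
  1 (successors {0, 1}): φ is true.
  2 (successors {2, 4}): φ is true.
  3 (successors {2, 3, 4}): φ is true.
  4 (successors {4}): φ is true.
For instance, at 0:
  At 0: \Diamond r is true, \Box r is false, so \Diamond r \lor \Box r is true.
    At 0: \Diamond r requires r at some successor in {0, 1, 2, 3}.
      r holds at 1, so \Diamond r is true at 0.
    At 0: \Box r requires r at every successor {0, 1, 2, 3}.
      r fails at 0, so \Box r is false at 0.
Satisfying worlds: {0, 1, 2, 3, 4}

0, 1, 2, 3, 4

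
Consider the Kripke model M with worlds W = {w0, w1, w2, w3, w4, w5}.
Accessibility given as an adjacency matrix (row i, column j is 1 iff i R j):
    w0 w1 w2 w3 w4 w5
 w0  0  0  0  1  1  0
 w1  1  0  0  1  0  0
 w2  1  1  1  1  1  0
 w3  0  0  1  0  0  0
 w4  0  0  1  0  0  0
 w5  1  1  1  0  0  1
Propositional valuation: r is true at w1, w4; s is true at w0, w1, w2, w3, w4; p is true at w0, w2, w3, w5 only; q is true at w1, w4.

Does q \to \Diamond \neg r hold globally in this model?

Recall that \Diamond ψ holds at a world iff ψ holds at some accessible world.
Let φ = q \to \Diamond \neg r. Evaluate φ at each world:
  w0 (successors {w3, w4}): φ is true.
  w1 (successors {w0, w3}): φ is true.
  w2 (successors {w0, w1, w2, w3, w4}): φ is true.
  w3 (successors {w2}): φ is true.
  w4 (successors {w2}): φ is true.
  w5 (successors {w0, w1, w2, w5}): φ is true.
For instance, at w4:
  At w4: q is true, \Diamond \neg r is true, so q \to \Diamond \neg r is true.
    At w4: \Diamond \neg r requires \neg r at some successor in {w2}.
      \neg r holds at w2, so \Diamond \neg r is true at w4.

Yes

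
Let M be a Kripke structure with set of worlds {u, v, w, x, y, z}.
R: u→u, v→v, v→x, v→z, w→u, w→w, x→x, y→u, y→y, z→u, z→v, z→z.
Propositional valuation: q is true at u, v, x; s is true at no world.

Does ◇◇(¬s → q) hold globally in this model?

Let φ = ◇◇(¬s → q). Evaluate φ at each world:
  u (successors {u}): φ is true.
  v (successors {v, x, z}): φ is true.
  w (successors {u, w}): φ is true.
  x (successors {x}): φ is true.
  y (successors {u, y}): φ is true.
  z (successors {u, v, z}): φ is true.
For instance, at x:
  At x: ◇◇(¬s → q) requires ◇(¬s → q) at some successor in {x}.
    ◇(¬s → q) holds at x, so ◇◇(¬s → q) is true at x.
      At x: ◇(¬s → q) requires ¬s → q at some successor in {x}.
        ¬s → q holds at x, so ◇(¬s → q) is true at x.

Yes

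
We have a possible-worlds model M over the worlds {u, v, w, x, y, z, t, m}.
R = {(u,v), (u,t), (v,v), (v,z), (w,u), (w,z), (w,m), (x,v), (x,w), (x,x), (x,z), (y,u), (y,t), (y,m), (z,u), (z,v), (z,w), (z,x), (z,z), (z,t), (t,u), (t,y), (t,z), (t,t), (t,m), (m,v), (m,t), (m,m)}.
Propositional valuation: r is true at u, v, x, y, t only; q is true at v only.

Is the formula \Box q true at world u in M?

No

At u: \Box q requires q at every successor {v, t}.
  q fails at t, so \Box q is false at u.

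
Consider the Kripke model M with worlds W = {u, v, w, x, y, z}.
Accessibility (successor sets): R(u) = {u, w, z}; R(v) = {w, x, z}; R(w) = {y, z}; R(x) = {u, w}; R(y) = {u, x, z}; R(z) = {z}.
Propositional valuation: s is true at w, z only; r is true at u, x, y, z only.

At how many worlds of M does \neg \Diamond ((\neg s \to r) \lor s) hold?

Let φ = \neg \Diamond ((\neg s \to r) \lor s). Evaluate φ at each world:
  u (successors {u, w, z}): φ is false.
  v (successors {w, x, z}): φ is false.
  w (successors {y, z}): φ is false.
  x (successors {u, w}): φ is false.
  y (successors {u, x, z}): φ is false.
  z (successors {z}): φ is false.
For instance, at v:
  At v: \Diamond ((\neg s \to r) \lor s) is true, so \neg \Diamond ((\neg s \to r) \lor s) is false.
    At v: \Diamond ((\neg s \to r) \lor s) requires (\neg s \to r) \lor s at some successor in {w, x, z}.
      (\neg s \to r) \lor s holds at w, so \Diamond ((\neg s \to r) \lor s) is true at v.
Satisfying worlds: none.

0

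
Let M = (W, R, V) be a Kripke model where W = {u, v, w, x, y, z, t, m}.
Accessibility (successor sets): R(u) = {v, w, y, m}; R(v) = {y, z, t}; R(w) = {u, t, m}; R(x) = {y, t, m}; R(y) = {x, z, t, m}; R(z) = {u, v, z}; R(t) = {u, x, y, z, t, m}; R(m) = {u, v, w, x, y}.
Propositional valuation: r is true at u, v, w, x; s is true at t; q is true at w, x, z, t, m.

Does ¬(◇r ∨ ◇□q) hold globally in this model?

Recall that □ψ holds at a world iff ψ holds at every accessible world, and ◇ψ holds iff ψ holds at some accessible world.
Let φ = ¬(◇r ∨ ◇□q). Evaluate φ at each world:
  u (successors {v, w, y, m}): φ is false.
  v (successors {y, z, t}): φ is false.
  w (successors {u, t, m}): φ is false.
  x (successors {y, t, m}): φ is false.
  y (successors {x, z, t, m}): φ is false.
  z (successors {u, v, z}): φ is false.
  t (successors {u, x, y, z, t, m}): φ is false.
  m (successors {u, v, w, x, y}): φ is false.
Detail at u (counterexample):
  At u: ◇r ∨ ◇□q is true, so ¬(◇r ∨ ◇□q) is false.
    At u: ◇r is true, ◇□q is true, so ◇r ∨ ◇□q is true.
      At u: ◇r requires r at some successor in {v, w, y, m}.
        r holds at v, so ◇r is true at u.
      At u: ◇□q requires □q at some successor in {v, w, y, m}.
        □q holds at y, so ◇□q is true at u.

No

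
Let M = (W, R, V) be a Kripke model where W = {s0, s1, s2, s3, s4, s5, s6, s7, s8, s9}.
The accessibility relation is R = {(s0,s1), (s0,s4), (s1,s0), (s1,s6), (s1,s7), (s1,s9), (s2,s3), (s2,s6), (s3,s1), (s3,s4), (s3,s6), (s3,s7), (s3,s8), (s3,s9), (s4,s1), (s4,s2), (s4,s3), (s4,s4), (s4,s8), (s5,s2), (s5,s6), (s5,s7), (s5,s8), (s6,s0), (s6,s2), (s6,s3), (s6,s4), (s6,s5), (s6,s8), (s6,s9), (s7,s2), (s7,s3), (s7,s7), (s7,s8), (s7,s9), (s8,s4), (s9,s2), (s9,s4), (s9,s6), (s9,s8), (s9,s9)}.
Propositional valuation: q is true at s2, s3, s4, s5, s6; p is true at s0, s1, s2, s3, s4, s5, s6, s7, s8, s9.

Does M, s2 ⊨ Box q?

Yes

At s2: Box q requires q at every successor {s3, s6}.
  At s3: q is true.
  At s6: q is true.
So Box q is true at s2.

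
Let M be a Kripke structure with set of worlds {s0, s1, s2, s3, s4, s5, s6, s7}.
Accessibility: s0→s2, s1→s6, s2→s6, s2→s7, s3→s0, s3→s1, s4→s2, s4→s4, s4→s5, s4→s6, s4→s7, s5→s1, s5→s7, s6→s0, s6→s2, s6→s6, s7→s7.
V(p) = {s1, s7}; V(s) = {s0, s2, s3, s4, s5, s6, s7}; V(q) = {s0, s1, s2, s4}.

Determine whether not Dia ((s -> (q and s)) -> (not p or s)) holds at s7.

No

At s7: Dia ((s -> (q and s)) -> (not p or s)) is true, so not Dia ((s -> (q and s)) -> (not p or s)) is false.
  At s7: Dia ((s -> (q and s)) -> (not p or s)) requires (s -> (q and s)) -> (not p or s) at some successor in {s7}.
    (s -> (q and s)) -> (not p or s) holds at s7, so Dia ((s -> (q and s)) -> (not p or s)) is true at s7.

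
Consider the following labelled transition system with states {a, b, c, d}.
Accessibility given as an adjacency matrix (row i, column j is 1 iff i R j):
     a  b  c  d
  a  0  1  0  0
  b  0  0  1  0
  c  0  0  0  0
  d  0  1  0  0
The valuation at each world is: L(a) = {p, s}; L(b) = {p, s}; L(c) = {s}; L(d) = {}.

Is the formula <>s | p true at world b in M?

Yes

Recall that <>ψ holds at a world iff ψ holds at some accessible world.
At b: <>s is true, p is true, so <>s | p is true.
  At b: <>s requires s at some successor in {c}.
    s holds at c, so <>s is true at b.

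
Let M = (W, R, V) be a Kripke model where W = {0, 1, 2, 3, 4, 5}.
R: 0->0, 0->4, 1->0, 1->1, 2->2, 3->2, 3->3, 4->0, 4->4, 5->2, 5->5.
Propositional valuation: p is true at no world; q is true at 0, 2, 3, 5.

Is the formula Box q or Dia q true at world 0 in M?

Yes

At 0: Box q is false, Dia q is true, so Box q or Dia q is true.
  At 0: Box q requires q at every successor {0, 4}.
    q fails at 4, so Box q is false at 0.
  At 0: Dia q requires q at some successor in {0, 4}.
    q holds at 0, so Dia q is true at 0.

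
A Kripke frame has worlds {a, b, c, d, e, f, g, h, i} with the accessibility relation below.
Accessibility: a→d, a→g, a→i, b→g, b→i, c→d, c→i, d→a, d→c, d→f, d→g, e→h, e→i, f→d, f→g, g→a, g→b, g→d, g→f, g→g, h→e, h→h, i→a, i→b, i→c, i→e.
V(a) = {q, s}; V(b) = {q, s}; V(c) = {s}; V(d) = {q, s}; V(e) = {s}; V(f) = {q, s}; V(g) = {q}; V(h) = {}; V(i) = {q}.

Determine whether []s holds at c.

At c: []s requires s at every successor {d, i}.
  s fails at i, so []s is false at c.

No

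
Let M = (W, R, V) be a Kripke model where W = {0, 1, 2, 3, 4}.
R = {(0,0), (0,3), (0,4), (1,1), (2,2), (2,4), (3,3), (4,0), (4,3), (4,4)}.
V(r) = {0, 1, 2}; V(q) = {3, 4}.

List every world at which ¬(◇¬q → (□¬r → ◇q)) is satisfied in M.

none

Let φ = ¬(◇¬q → (□¬r → ◇q)). Evaluate φ at each world:
  0 (successors {0, 3, 4}): φ is false.
  1 (successors {1}): φ is false.
  2 (successors {2, 4}): φ is false.
  3 (successors {3}): φ is false.
  4 (successors {0, 3, 4}): φ is false.
For instance, at 2:
  At 2: ◇¬q → (□¬r → ◇q) is true, so ¬(◇¬q → (□¬r → ◇q)) is false.
    At 2: ◇¬q is true, □¬r → ◇q is true, so ◇¬q → (□¬r → ◇q) is true.
      At 2: ◇¬q requires ¬q at some successor in {2, 4}.
        ¬q holds at 2, so ◇¬q is true at 2.
      At 2: □¬r is false, ◇q is true, so □¬r → ◇q is true.
Satisfying worlds: none.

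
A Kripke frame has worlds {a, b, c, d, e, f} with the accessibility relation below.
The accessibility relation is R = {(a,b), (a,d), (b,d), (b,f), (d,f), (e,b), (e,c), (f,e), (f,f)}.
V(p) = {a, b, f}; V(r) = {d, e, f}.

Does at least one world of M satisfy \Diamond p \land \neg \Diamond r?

Yes

Let φ = \Diamond p \land \neg \Diamond r. Evaluate φ at each world:
  a (successors {b, d}): φ is false.
  b (successors {d, f}): φ is false.
  c (successors ∅): φ is false.
  d (successors {f}): φ is false.
  e (successors {b, c}): φ is true.
  f (successors {e, f}): φ is false.
Detail at e (witness):
  At e: \Diamond p is true, \neg \Diamond r is true, so \Diamond p \land \neg \Diamond r is true.
    At e: \Diamond p requires p at some successor in {b, c}.
      p holds at b, so \Diamond p is true at e.
    At e: \Diamond r is false, so \neg \Diamond r is true.
      At e: \Diamond r requires r at some successor in {b, c}.
        At b: r is false.
        At c: r is false.
      So \Diamond r is false at e.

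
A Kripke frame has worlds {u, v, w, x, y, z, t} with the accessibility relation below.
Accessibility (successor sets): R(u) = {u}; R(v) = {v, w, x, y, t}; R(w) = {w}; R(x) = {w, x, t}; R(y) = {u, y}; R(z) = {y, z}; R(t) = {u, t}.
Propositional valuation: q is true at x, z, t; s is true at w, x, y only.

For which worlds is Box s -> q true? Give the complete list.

Let φ = Box s -> q. Evaluate φ at each world:
  u (successors {u}): φ is true.
  v (successors {v, w, x, y, t}): φ is true.
  w (successors {w}): φ is false.
  x (successors {w, x, t}): φ is true.
  y (successors {u, y}): φ is true.
  z (successors {y, z}): φ is true.
  t (successors {u, t}): φ is true.
For instance, at u:
  At u: Box s is false, q is false, so Box s -> q is true.
    At u: Box s requires s at every successor {u}.
      s fails at u, so Box s is false at u.
Satisfying worlds: {u, v, x, y, z, t}

u, v, x, y, z, t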